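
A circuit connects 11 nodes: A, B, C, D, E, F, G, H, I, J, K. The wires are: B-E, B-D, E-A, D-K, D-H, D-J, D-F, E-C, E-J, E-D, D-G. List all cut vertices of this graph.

D, E

Removing D increases the component count from 2 to 6, so D is a cut vertex.
Removing E increases the component count from 2 to 4, so E is a cut vertex.
By contrast removing K leaves 2 components; it is not a cut vertex. No other vertex is a cut vertex either.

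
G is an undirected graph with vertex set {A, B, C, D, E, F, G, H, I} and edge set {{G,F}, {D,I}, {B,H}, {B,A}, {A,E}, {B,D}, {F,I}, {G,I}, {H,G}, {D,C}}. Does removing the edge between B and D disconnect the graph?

After removing B–D, the path B-H-G-I-D still connects them, so the edge is not a bridge.

No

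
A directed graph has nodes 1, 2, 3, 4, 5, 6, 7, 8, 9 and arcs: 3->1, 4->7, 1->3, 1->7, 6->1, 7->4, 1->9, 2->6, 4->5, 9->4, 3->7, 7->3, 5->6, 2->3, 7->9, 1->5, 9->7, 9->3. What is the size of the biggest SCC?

7

{1, 3, 4, 5, 6, 7, 9} are all mutually reachable — one SCC of size 7.
{8} is an SCC by itself.
{2} is an SCC by itself.
The largest has 7 vertices.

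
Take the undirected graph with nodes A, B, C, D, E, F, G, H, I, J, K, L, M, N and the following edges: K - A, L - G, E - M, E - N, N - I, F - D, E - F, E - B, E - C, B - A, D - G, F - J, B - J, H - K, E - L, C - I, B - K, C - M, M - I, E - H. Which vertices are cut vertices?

Removing E increases the component count from 1 to 2, so E is a cut vertex.
By contrast removing L leaves 1 component; it is not a cut vertex. No other vertex is a cut vertex either.

E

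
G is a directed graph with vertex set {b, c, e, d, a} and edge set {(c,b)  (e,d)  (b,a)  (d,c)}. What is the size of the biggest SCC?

1

{b} is an SCC by itself.
{e} is an SCC by itself.
{a} is an SCC by itself.
{c} is an SCC by itself.
{d} is an SCC by itself.
The largest has 1 vertex.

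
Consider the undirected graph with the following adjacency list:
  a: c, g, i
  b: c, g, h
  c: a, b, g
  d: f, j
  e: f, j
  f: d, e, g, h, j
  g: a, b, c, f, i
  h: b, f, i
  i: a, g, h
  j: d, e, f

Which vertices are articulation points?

f

Removing f increases the component count from 1 to 2, so f is a cut vertex.
By contrast removing h leaves 1 component; it is not a cut vertex. No other vertex is a cut vertex either.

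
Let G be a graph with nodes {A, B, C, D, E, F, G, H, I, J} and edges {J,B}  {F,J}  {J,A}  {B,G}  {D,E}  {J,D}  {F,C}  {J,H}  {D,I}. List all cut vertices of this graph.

B, D, F, J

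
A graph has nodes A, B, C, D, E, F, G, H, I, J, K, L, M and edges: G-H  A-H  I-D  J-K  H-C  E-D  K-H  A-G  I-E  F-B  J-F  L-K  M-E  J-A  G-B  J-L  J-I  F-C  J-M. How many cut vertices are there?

1

Removing J increases the component count from 1 to 2, so J is a cut vertex.
By contrast removing E leaves 1 component; it is not a cut vertex. No other vertex is a cut vertex either.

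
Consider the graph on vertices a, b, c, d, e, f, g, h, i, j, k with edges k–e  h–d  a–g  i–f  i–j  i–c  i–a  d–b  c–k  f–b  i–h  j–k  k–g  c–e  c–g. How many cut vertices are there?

Removing i increases the component count from 1 to 2, so i is a cut vertex.
By contrast removing f leaves 1 component; it is not a cut vertex. No other vertex is a cut vertex either.

1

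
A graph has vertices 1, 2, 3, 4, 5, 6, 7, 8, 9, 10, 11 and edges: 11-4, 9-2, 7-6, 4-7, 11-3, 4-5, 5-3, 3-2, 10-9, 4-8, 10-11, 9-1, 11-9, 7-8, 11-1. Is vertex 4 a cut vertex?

Deleting 4 raises the number of components from 1 to 2, so 4 is a cut vertex.

Yes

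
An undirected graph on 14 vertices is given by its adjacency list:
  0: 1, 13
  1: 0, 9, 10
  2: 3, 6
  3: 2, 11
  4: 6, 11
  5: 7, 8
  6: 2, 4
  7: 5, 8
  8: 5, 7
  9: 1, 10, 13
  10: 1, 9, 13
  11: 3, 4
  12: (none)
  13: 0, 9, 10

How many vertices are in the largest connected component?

5

12 is isolated — a component by itself.
Starting from 5 we can reach 5, 7, 8. That is one component of size 3.
Starting from 0 we can reach 0, 1, 9, 10, 13. That is one component of size 5.
Starting from 2 we can reach 2, 3, 4, 6, 11. That is one component of size 5.
The largest has 5 vertices.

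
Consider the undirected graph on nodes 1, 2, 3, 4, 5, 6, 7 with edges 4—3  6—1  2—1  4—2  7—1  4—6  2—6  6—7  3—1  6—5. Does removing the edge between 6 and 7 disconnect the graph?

After removing 6—7, the path 6-1-7 still connects them, so the edge is not a bridge.

No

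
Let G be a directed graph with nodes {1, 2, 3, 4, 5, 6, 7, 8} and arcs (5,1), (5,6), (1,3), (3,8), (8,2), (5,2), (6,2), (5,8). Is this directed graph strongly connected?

No

There is no directed path from 4 to 1, so the graph is not strongly connected.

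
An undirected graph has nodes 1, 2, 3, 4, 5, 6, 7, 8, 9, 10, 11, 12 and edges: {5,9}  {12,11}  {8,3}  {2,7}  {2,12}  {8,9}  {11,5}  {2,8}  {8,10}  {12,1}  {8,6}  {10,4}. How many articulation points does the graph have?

Removing 2 increases the component count from 1 to 2, so 2 is a cut vertex.
Removing 8 increases the component count from 1 to 4, so 8 is a cut vertex.
Removing 10 increases the component count from 1 to 2, so 10 is a cut vertex.
Likewise 12 is a cut vertex.
By contrast removing 3 leaves 1 component; it is not a cut vertex. No other vertex is a cut vertex either.

4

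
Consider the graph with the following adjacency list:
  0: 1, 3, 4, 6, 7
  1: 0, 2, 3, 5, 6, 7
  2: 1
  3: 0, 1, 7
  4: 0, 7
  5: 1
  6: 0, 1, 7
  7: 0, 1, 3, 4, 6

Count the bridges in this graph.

2

The edges on the cycle 7-0-3-7 are not bridges since each lies on that cycle.
But removing 1-2 disconnects 1 from 2; removing 1-5 disconnects 1 from 5 — these are bridges.
That makes 2 bridges.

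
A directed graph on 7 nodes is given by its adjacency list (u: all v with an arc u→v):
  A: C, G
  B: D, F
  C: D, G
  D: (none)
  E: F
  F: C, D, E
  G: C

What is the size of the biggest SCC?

2

{C, G} are all mutually reachable — one SCC of size 2.
{E, F} are all mutually reachable — one SCC of size 2.
{A} is an SCC by itself.
{D} is an SCC by itself.
{B} is an SCC by itself.
The largest has 2 vertices.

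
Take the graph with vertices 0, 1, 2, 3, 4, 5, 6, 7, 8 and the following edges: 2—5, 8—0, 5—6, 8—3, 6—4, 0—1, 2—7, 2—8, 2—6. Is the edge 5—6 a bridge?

After removing 5—6, the path 5-2-6 still connects them, so the edge is not a bridge.

No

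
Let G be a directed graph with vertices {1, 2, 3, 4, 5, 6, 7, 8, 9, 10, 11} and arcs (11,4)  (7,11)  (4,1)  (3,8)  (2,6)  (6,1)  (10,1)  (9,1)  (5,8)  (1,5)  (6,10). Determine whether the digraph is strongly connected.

No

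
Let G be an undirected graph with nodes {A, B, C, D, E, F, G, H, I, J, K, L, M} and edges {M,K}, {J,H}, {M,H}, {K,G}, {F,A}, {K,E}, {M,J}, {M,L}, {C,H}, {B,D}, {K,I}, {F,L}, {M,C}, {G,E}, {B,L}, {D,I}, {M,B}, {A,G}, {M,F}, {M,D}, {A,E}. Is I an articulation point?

Deleting I leaves 1 component (was 1) (its neighbors D, K remain connected to each other), so I is not a cut vertex.

No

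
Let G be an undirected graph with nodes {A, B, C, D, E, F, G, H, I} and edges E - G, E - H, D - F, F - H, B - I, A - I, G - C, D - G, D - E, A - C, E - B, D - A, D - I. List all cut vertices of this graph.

Removing C, for instance, still leaves 1 component. No single vertex removal increases the component count — the graph has no articulation points.

none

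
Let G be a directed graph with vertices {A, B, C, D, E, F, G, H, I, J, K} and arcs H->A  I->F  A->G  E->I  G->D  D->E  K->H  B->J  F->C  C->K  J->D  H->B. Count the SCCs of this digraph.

1

{A, B, C, D, E, F, G, H, I, J, K} are all mutually reachable — one SCC of size 11.
That gives 1 strongly connected component.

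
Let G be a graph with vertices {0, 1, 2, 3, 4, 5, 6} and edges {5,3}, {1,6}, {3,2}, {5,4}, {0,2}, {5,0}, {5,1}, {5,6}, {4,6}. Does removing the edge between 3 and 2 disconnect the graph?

No

After removing 3 - 2, the path 3-5-0-2 still connects them, so the edge is not a bridge.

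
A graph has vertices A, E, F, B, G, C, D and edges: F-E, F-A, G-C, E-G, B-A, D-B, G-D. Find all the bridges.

The edges on the cycle F-E-G-D-B-A-F are not bridges since each lies on that cycle.
But removing G-C disconnects G from C — this is a bridge.

C-G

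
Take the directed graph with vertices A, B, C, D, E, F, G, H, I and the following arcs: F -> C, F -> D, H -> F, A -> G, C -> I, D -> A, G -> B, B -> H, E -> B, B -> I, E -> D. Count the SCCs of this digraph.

{A, B, D, F, G, H} are all mutually reachable — one SCC of size 6.
{C} is an SCC by itself.
{I} is an SCC by itself.
{E} is an SCC by itself.
That gives 4 strongly connected components.

4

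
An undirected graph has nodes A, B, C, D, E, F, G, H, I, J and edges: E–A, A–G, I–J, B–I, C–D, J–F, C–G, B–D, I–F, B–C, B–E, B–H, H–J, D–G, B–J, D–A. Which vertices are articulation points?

B

Removing B increases the component count from 1 to 2, so B is a cut vertex.
By contrast removing F leaves 1 component; it is not a cut vertex. No other vertex is a cut vertex either.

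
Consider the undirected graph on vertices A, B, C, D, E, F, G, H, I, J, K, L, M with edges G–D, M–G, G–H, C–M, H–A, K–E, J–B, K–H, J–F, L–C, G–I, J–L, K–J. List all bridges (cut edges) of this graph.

The edges on the cycle K-J-L-C-M-G-H-K are not bridges since each lies on that cycle.
But removing J–F disconnects J from F; removing B–J disconnects B from J; removing K–E disconnects K from E; removing I–G disconnects I from G — these are bridges.
In total 6 edges are bridges.

A-H, B-J, D-G, E-K, F-J, G-I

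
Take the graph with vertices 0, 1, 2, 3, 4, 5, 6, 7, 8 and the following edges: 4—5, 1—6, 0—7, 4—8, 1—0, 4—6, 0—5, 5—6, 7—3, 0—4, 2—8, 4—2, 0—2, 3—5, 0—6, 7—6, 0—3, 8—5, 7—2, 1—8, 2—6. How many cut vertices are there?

Removing 2, for instance, still leaves 1 component. No single vertex removal increases the component count — the graph has no articulation points.

0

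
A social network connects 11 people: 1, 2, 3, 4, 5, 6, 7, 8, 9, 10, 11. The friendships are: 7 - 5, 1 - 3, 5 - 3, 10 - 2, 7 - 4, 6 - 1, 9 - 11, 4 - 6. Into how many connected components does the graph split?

8 is isolated — a component by itself.
Starting from 2 we can reach 2, 10. That is one component of size 2.
Starting from 9 we can reach 9, 11. That is one component of size 2.
Starting from 1 we can reach 1, 3, 4, 5, 6, 7. That is one component of size 6.
Total: 4 components.

4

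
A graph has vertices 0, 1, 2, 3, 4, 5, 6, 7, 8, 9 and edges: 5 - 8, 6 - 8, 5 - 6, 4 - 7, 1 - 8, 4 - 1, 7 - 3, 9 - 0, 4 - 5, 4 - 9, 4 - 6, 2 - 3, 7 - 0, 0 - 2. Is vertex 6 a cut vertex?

No

Deleting 6 leaves 1 component (was 1) (its neighbors 4, 5, 8 remain connected to each other), so 6 is not a cut vertex.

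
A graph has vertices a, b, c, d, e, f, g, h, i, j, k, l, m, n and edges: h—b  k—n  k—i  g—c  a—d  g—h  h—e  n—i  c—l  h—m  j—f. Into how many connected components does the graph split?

4

Starting from f we can reach f, j. That is one component of size 2.
Starting from a we can reach a, d. That is one component of size 2.
Starting from i we can reach i, k, n. That is one component of size 3.
Starting from b we can reach b, c, e, g, h, l, m. That is one component of size 7.
Total: 4 components.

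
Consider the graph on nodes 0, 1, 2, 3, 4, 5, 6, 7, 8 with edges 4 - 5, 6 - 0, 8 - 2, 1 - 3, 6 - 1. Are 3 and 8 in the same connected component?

The component containing 3 is {0, 1, 3, 6}, and 8 is not in it.

No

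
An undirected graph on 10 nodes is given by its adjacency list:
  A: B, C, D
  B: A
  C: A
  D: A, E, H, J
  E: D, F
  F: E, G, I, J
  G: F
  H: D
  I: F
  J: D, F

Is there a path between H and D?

Yes

From H we can reach A, B, C, D, E, F, G, H, I, J, which includes D.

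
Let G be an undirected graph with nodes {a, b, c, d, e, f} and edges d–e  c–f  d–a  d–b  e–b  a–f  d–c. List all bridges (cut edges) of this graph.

none

The edges on the cycle d-e-b-d are not bridges since each lies on that cycle.
Every edge lies on some cycle, so there are no bridges.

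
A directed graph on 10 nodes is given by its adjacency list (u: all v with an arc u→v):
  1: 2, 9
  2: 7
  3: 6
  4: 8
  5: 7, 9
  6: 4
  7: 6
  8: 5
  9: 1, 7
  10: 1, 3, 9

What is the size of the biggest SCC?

8

{1, 2, 4, 5, 6, 7, 8, 9} are all mutually reachable — one SCC of size 8.
{10} is an SCC by itself.
{3} is an SCC by itself.
The largest has 8 vertices.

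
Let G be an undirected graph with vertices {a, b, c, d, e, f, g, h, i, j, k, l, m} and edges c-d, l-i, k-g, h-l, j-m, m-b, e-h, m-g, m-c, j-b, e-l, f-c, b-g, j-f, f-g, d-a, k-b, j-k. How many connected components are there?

Starting from e we can reach e, h, i, l. That is one component of size 4.
Starting from a we can reach a, b, c, d, f, g, j, k, m. That is one component of size 9.
Total: 2 components.

2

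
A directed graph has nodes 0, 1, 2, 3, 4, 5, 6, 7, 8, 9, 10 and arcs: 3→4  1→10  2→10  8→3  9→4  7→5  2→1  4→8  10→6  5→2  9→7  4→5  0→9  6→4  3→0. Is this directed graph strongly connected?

From 8 we can reach every vertex (0, 1, 2, 3, 4, 5, 6, 7, 8, 9, 10), and every vertex can reach 8 (0, 1, 2, 3, 4, 5, 6, 7, 8, 9, 10). So the whole graph is one strongly connected component.

Yes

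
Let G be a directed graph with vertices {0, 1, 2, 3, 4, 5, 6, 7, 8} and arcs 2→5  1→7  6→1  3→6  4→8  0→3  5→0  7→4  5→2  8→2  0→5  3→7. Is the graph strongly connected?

Yes

From 5 we can reach every vertex (0, 1, 2, 3, 4, 5, 6, 7, 8), and every vertex can reach 5 (0, 1, 2, 3, 4, 5, 6, 7, 8). So the whole graph is one strongly connected component.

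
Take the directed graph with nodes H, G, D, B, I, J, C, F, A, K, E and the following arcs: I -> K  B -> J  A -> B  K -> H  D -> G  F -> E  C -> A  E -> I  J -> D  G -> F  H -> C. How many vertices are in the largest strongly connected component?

11

{A, B, C, D, E, F, G, H, I, J, K} are all mutually reachable — one SCC of size 11.
The largest has 11 vertices.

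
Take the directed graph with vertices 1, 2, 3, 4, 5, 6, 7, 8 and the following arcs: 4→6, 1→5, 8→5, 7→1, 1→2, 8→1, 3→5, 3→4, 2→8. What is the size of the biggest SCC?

3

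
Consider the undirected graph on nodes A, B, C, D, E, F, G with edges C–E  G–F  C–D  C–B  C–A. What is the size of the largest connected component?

5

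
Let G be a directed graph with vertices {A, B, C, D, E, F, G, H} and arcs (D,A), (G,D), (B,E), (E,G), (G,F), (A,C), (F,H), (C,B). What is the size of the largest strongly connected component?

6

{A, B, C, D, E, G} are all mutually reachable — one SCC of size 6.
{H} is an SCC by itself.
{F} is an SCC by itself.
The largest has 6 vertices.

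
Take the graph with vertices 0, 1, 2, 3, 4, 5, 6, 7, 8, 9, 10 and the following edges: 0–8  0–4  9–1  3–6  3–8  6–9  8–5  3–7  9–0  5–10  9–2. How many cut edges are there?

The edges on the cycle 3-6-9-0-8-3 are not bridges since each lies on that cycle.
But removing 4–0 disconnects 4 from 0; removing 9–1 disconnects 9 from 1; removing 8–5 disconnects 8 from 5; removing 10–5 disconnects 10 from 5 — these are bridges.
In total 6 edges are bridges.

6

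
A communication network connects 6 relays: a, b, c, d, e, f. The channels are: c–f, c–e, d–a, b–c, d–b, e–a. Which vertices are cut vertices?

Removing c increases the component count from 1 to 2, so c is a cut vertex.
By contrast removing a leaves 1 component; it is not a cut vertex. No other vertex is a cut vertex either.

c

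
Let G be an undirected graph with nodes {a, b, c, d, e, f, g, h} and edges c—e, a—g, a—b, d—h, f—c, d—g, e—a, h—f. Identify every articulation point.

a

Removing a increases the component count from 1 to 2, so a is a cut vertex.
By contrast removing e leaves 1 component; it is not a cut vertex. No other vertex is a cut vertex either.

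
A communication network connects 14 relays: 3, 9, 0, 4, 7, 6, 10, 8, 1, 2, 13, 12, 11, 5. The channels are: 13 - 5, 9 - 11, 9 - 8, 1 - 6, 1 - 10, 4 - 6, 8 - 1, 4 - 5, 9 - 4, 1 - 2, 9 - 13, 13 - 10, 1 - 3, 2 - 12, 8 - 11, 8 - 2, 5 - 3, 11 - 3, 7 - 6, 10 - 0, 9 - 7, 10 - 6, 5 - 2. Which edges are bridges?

The edges on the cycle 9-8-1-10-13-9 are not bridges since each lies on that cycle.
But removing 0 - 10 disconnects 0 from 10; removing 12 - 2 disconnects 12 from 2 — these are bridges.

0-10, 12-2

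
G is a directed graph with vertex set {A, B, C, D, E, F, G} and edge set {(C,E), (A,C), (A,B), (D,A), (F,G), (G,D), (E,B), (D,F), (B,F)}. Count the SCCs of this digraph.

1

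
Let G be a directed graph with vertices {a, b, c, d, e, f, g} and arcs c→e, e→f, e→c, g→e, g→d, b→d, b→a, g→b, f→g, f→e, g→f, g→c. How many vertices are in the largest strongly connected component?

{c, e, f, g} are all mutually reachable — one SCC of size 4.
{a} is an SCC by itself.
{b} is an SCC by itself.
{d} is an SCC by itself.
The largest has 4 vertices.

4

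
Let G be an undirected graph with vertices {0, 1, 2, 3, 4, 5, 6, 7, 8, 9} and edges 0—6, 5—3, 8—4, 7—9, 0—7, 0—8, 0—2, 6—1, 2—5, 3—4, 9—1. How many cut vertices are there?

1

Removing 0 increases the component count from 1 to 2, so 0 is a cut vertex.
By contrast removing 1 leaves 1 component; it is not a cut vertex. No other vertex is a cut vertex either.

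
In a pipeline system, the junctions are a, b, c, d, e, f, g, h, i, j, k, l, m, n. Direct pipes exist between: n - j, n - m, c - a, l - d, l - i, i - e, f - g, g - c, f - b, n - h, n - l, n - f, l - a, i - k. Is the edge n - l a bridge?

No

After removing n - l, the path n-f-g-c-a-l still connects them, so the edge is not a bridge.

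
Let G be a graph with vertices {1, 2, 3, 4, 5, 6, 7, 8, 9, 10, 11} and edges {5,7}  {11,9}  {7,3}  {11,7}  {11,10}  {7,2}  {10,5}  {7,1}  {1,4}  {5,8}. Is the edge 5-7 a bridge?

After removing 5-7, the path 5-10-11-7 still connects them, so the edge is not a bridge.

No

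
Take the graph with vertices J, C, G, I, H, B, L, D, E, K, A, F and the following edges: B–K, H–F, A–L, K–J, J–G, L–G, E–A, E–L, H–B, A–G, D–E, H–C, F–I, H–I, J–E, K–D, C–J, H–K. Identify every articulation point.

Removing H increases the component count from 1 to 2, so H is a cut vertex.
By contrast removing C leaves 1 component; it is not a cut vertex. No other vertex is a cut vertex either.

H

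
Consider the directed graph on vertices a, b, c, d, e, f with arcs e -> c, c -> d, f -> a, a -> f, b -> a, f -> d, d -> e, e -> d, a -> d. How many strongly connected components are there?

{c, d, e} are all mutually reachable — one SCC of size 3.
{a, f} are all mutually reachable — one SCC of size 2.
{b} is an SCC by itself.
That gives 3 strongly connected components.

3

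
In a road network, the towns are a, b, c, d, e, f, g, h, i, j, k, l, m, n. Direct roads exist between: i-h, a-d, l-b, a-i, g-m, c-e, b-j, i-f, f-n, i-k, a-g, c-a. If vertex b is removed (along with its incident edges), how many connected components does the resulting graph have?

3

With b gone, the remaining components are: {j}; {l}; {a, c, d, e, f, g, h, i, k, m, n}.
That is 3 components.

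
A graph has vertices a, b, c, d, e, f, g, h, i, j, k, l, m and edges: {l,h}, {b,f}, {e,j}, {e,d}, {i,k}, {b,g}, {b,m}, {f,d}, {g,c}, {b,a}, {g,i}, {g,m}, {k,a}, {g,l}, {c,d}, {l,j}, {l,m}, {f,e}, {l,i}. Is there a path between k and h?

Yes

From k we can reach a, b, c, d, e, f, g, h, i, j, k, l, m, which includes h.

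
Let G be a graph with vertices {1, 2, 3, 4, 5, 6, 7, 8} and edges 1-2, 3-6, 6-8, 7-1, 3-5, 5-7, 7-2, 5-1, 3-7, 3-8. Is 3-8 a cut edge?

No

After removing 3-8, the path 3-6-8 still connects them, so the edge is not a bridge.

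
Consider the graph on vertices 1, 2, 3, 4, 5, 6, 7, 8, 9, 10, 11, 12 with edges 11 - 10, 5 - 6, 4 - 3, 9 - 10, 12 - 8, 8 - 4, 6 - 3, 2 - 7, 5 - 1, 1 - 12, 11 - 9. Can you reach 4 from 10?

No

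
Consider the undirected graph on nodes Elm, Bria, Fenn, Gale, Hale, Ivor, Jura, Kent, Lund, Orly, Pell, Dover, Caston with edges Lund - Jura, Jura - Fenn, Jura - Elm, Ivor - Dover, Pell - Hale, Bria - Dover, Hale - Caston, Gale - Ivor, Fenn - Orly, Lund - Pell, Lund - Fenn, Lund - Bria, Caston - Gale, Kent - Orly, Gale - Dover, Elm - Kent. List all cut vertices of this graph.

Removing Lund increases the component count from 1 to 2, so Lund is a cut vertex.
By contrast removing Caston leaves 1 component; it is not a cut vertex. No other vertex is a cut vertex either.

Lund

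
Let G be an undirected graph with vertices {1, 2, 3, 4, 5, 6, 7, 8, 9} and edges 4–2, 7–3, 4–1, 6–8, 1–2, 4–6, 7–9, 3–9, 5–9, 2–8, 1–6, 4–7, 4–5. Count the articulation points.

1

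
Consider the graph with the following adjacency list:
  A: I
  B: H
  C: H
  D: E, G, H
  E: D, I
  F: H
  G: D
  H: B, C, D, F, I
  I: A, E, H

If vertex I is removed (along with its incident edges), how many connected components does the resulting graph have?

With I gone, the remaining components are: {A}; {B, C, D, E, F, G, H}.
That is 2 components.

2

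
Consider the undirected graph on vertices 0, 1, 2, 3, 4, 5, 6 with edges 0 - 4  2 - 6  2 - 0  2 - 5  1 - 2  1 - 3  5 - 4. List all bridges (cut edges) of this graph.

1-2, 1-3, 2-6

The edges on the cycle 2-5-4-0-2 are not bridges since each lies on that cycle.
But removing 1 - 2 disconnects 1 from 2; removing 2 - 6 disconnects 2 from 6; removing 3 - 1 disconnects 3 from 1 — these are bridges.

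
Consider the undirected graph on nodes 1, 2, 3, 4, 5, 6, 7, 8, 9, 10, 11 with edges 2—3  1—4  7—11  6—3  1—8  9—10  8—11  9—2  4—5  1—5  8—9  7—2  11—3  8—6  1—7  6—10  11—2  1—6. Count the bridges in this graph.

The edges on the cycle 1-4-5-1 are not bridges since each lies on that cycle.
Every edge lies on some cycle, so there are no bridges.

0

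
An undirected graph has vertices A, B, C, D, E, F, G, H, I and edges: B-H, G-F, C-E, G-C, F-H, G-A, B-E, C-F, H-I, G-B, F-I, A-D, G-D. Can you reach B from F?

From F we can reach A, B, C, D, E, F, G, H, I, which includes B.

Yes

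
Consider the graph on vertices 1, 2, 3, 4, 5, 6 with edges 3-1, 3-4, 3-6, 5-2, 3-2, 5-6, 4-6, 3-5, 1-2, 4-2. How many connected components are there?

1

Starting from 1 we can reach 1, 2, 3, 4, 5, 6. That is one component of size 6.
Total: 1 component.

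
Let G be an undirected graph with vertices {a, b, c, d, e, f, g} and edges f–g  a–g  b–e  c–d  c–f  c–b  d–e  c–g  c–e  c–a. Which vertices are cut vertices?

c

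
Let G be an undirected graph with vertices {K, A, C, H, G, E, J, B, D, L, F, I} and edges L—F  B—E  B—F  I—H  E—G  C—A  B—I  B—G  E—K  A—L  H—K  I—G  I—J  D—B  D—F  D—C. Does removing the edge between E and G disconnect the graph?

After removing E—G, the path E-B-G still connects them, so the edge is not a bridge.

No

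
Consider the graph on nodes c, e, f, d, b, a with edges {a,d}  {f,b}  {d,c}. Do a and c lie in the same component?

Yes

From a we can reach a, c, d, which includes c.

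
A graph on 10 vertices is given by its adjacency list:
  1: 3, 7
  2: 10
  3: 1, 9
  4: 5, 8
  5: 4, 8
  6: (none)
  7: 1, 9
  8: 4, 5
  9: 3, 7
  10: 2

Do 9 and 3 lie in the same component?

Yes

From 9 we can reach 1, 3, 7, 9, which includes 3.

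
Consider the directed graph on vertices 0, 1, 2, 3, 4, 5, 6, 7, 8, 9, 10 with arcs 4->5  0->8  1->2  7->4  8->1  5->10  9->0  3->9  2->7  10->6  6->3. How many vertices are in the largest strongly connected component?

{0, 1, 2, 3, 4, 5, 6, 7, 8, 9, 10} are all mutually reachable — one SCC of size 11.
The largest has 11 vertices.

11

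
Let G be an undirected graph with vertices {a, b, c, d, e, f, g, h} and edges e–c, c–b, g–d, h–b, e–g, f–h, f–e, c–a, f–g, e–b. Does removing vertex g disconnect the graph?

Yes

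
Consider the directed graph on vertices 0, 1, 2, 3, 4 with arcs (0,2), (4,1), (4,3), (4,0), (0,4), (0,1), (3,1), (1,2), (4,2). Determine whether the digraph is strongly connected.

There is no directed path from 3 to 0, so the graph is not strongly connected.

No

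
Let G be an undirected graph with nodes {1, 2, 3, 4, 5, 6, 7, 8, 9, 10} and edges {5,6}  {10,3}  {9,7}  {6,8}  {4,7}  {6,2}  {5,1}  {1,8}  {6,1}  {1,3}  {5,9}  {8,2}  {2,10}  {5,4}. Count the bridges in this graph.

The edges on the cycle 5-4-7-9-5 are not bridges since each lies on that cycle.
Every edge lies on some cycle, so there are no bridges.

0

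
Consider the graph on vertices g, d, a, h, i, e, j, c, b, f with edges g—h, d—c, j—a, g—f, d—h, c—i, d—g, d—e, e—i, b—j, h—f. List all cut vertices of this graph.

d, j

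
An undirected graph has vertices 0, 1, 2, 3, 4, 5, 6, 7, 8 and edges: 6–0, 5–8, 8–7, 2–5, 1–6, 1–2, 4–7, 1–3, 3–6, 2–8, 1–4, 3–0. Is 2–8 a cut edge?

No

After removing 2–8, the path 2-5-8 still connects them, so the edge is not a bridge.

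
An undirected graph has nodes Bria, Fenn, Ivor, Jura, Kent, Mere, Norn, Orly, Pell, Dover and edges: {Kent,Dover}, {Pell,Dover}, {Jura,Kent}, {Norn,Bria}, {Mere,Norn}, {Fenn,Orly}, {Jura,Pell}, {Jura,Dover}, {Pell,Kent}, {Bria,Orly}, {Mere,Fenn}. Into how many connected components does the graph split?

Ivor is isolated — a component by itself.
Starting from Jura we can reach Jura, Kent, Pell, Dover. That is one component of size 4.
Starting from Bria we can reach Bria, Fenn, Mere, Norn, Orly. That is one component of size 5.
Total: 3 components.

3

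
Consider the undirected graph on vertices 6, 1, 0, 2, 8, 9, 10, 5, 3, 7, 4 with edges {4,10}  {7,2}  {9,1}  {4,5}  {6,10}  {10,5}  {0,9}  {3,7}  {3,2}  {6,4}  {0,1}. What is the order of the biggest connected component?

4

8 is isolated — a component by itself.
Starting from 2 we can reach 2, 3, 7. That is one component of size 3.
Starting from 0 we can reach 0, 1, 9. That is one component of size 3.
Starting from 4 we can reach 4, 5, 6, 10. That is one component of size 4.
The largest has 4 vertices.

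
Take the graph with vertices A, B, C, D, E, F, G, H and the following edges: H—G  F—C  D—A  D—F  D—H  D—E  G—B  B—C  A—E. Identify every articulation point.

Removing D increases the component count from 1 to 2, so D is a cut vertex.
By contrast removing H leaves 1 component; it is not a cut vertex. No other vertex is a cut vertex either.

D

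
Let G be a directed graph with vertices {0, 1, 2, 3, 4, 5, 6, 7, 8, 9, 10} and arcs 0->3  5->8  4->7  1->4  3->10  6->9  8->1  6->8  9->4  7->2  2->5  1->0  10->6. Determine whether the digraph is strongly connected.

From 3 we can reach every vertex (0, 1, 2, 3, 4, 5, 6, 7, 8, 9, 10), and every vertex can reach 3 (0, 1, 2, 3, 4, 5, 6, 7, 8, 9, 10). So the whole graph is one strongly connected component.

Yes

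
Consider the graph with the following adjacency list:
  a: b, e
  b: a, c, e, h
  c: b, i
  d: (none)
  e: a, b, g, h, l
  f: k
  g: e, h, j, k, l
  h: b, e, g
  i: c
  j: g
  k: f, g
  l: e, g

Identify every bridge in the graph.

The edges on the cycle b-a-e-g-h-b are not bridges since each lies on that cycle.
But removing g-j disconnects g from j; removing c-b disconnects c from b; removing g-k disconnects g from k; removing k-f disconnects k from f — these are bridges.
In total 5 edges are bridges.

b-c, c-i, f-k, g-j, g-k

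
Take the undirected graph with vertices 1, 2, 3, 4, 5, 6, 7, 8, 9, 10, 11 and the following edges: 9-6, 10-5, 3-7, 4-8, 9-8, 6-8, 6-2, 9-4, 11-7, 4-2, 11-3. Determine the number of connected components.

1 is isolated — a component by itself.
Starting from 5 we can reach 5, 10. That is one component of size 2.
Starting from 3 we can reach 3, 7, 11. That is one component of size 3.
Starting from 2 we can reach 2, 4, 6, 8, 9. That is one component of size 5.
Total: 4 components.

4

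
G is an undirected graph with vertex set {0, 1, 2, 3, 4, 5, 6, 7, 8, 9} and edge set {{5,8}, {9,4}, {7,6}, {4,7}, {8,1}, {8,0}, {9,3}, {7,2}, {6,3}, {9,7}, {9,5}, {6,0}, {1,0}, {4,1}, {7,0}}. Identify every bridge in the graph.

The edges on the cycle 4-1-0-6-7-4 are not bridges since each lies on that cycle.
But removing 7-2 disconnects 7 from 2 — this is a bridge.

2-7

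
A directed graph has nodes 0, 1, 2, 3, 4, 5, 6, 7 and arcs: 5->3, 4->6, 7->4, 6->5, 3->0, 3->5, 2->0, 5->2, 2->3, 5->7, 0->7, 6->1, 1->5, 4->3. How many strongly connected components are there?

{0, 1, 2, 3, 4, 5, 6, 7} are all mutually reachable — one SCC of size 8.
That gives 1 strongly connected component.

1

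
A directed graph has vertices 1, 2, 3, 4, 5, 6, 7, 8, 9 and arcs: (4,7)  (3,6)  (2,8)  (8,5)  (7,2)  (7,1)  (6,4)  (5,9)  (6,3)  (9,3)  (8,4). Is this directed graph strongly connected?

There is no directed path from 1 to 6, so the graph is not strongly connected.

No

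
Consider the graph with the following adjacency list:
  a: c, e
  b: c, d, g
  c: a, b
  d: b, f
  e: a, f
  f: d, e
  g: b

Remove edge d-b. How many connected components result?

1

d and b are still connected via d-f-e-a-c-b, so the component count stays at 1.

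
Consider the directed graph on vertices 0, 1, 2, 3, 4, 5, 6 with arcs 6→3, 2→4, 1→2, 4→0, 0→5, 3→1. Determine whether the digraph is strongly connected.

There is no directed path from 5 to 1, so the graph is not strongly connected.

No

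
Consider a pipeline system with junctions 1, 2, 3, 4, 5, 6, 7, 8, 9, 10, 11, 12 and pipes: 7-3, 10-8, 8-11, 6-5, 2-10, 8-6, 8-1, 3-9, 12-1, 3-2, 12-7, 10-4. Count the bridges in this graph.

5

The edges on the cycle 12-7-3-2-10-8-1-12 are not bridges since each lies on that cycle.
But removing 4-10 disconnects 4 from 10; removing 5-6 disconnects 5 from 6; removing 3-9 disconnects 3 from 9; removing 11-8 disconnects 11 from 8 — these are bridges.
In total 5 edges are bridges.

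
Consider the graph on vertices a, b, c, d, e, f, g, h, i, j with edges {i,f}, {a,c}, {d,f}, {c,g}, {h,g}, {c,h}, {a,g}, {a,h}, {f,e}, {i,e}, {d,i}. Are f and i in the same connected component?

Yes

From f we can reach d, e, f, i, which includes i.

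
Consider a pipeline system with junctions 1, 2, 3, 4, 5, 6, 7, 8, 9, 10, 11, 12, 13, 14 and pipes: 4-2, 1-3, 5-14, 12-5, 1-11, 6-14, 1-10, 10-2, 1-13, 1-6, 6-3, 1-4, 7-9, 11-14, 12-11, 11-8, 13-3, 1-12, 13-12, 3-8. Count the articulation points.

1

Removing 1 increases the component count from 2 to 3, so 1 is a cut vertex.
By contrast removing 2 leaves 2 components; it is not a cut vertex. No other vertex is a cut vertex either.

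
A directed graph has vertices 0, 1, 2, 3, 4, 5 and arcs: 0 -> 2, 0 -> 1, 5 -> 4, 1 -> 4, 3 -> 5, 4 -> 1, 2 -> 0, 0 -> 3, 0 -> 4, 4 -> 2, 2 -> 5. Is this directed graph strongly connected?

Yes

From 0 we can reach every vertex (0, 1, 2, 3, 4, 5), and every vertex can reach 0 (0, 1, 2, 3, 4, 5). So the whole graph is one strongly connected component.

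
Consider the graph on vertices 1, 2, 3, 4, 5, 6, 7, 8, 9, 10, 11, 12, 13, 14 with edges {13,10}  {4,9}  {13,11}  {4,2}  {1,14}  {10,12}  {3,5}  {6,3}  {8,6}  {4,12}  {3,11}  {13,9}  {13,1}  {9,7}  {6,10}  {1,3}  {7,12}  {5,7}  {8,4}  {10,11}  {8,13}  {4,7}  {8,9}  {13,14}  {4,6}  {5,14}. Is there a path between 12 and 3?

Yes

From 12 we can reach 1, 2, 3, 4, 5, 6, 7, 8, 9, 10, 11, 12, 13, 14, which includes 3.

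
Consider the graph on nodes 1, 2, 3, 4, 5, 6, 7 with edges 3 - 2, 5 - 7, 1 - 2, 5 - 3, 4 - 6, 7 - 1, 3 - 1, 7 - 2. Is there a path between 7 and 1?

Yes

From 7 we can reach 1, 2, 3, 5, 7, which includes 1.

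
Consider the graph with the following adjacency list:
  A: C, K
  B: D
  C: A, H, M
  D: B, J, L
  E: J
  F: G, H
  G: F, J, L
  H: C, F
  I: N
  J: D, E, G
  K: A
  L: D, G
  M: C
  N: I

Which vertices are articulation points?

A, C, D, F, G, H, J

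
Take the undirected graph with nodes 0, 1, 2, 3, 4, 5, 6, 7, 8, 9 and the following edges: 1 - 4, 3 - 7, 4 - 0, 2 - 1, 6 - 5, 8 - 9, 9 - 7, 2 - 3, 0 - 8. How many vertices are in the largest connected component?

Starting from 5 we can reach 5, 6. That is one component of size 2.
Starting from 0 we can reach 0, 1, 2, 3, 4, 7, 8, 9. That is one component of size 8.
The largest has 8 vertices.

8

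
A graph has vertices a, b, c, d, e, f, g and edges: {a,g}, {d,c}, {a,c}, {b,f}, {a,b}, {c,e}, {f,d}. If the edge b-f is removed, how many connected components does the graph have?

1

b and f are still connected via b-a-c-d-f, so the component count stays at 1.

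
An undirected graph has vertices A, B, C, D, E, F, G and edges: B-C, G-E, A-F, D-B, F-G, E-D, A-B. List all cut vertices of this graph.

Removing B increases the component count from 1 to 2, so B is a cut vertex.
By contrast removing C leaves 1 component; it is not a cut vertex. No other vertex is a cut vertex either.

B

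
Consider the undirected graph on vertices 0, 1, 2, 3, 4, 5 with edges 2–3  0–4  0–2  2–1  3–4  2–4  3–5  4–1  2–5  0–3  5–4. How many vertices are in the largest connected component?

Starting from 0 we can reach 0, 1, 2, 3, 4, 5. That is one component of size 6.
The largest has 6 vertices.

6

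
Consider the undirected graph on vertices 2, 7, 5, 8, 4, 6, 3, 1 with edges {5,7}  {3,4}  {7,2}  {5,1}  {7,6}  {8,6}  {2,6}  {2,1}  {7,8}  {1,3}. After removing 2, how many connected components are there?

1

With 2 gone, the remaining components are: {1, 3, 4, 5, 6, 7, 8}.
That is 1 component.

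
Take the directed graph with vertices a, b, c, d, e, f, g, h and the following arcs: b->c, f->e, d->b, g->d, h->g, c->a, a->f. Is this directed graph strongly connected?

No

There is no directed path from e to h, so the graph is not strongly connected.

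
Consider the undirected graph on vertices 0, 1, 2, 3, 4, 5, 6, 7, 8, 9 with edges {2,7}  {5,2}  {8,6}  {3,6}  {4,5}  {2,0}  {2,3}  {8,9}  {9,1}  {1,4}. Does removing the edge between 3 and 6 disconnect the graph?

No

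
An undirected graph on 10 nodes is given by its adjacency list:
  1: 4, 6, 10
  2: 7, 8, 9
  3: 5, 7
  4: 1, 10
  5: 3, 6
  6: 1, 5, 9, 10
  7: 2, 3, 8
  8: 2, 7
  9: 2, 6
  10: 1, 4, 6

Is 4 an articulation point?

No

Deleting 4 leaves 1 component (was 1) (its neighbors 1, 10 remain connected to each other), so 4 is not a cut vertex.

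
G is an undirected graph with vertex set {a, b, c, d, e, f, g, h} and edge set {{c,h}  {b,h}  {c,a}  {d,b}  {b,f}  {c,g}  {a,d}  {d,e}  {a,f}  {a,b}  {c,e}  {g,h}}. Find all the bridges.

The edges on the cycle c-a-d-e-c are not bridges since each lies on that cycle.
Every edge lies on some cycle, so there are no bridges.

none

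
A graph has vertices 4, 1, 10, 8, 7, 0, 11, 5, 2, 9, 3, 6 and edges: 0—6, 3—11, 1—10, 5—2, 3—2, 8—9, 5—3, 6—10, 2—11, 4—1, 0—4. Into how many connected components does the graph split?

7 is isolated — a component by itself.
Starting from 8 we can reach 8, 9. That is one component of size 2.
Starting from 2 we can reach 2, 3, 5, 11. That is one component of size 4.
Starting from 0 we can reach 0, 1, 4, 6, 10. That is one component of size 5.
Total: 4 components.

4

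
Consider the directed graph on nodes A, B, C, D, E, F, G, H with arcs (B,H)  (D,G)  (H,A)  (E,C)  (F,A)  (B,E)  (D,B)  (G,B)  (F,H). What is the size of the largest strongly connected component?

1

{A} is an SCC by itself.
{B} is an SCC by itself.
{H} is an SCC by itself.
{C} is an SCC by itself.
{G} is an SCC by itself.
(and 3 more singleton SCCs)
The largest has 1 vertex.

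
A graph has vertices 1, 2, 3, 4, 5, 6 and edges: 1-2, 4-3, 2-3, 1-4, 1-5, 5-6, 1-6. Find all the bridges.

none

The edges on the cycle 1-5-6-1 are not bridges since each lies on that cycle.
Every edge lies on some cycle, so there are no bridges.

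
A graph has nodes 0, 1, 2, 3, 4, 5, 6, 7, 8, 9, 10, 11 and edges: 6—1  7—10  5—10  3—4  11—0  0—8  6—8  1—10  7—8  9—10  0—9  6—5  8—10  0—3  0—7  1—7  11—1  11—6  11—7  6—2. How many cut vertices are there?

3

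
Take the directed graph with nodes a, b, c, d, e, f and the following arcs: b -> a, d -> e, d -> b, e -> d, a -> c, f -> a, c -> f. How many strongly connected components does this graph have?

3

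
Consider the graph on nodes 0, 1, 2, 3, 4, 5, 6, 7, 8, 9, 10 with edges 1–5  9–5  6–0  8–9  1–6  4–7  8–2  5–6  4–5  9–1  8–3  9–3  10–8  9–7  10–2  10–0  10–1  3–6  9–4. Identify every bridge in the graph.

The edges on the cycle 9-4-5-1-9 are not bridges since each lies on that cycle.
Every edge lies on some cycle, so there are no bridges.

none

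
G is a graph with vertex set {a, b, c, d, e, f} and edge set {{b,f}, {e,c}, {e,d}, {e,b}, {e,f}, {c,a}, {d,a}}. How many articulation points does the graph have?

Removing e increases the component count from 1 to 2, so e is a cut vertex.
By contrast removing a leaves 1 component; it is not a cut vertex. No other vertex is a cut vertex either.

1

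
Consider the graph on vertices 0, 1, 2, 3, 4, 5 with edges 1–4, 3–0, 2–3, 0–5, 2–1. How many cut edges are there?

removing 2–3 disconnects 2 from 3; removing 2–1 disconnects 2 from 1; removing 4–1 disconnects 4 from 1; removing 0–5 disconnects 0 from 5 — these are bridges.
In total 5 edges are bridges.

5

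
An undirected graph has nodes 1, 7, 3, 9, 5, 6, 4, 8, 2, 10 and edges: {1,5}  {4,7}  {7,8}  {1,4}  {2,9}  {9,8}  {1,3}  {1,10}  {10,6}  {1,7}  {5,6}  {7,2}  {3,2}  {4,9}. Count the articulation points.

1

Removing 1 increases the component count from 1 to 2, so 1 is a cut vertex.
By contrast removing 10 leaves 1 component; it is not a cut vertex. No other vertex is a cut vertex either.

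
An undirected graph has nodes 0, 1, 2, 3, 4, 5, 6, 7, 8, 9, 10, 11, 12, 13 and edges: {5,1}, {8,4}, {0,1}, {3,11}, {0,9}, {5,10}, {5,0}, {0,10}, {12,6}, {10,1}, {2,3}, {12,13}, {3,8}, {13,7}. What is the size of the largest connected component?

5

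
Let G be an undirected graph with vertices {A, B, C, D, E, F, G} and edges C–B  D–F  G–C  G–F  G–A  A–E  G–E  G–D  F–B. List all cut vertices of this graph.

Removing G increases the component count from 1 to 2, so G is a cut vertex.
By contrast removing C leaves 1 component; it is not a cut vertex. No other vertex is a cut vertex either.

G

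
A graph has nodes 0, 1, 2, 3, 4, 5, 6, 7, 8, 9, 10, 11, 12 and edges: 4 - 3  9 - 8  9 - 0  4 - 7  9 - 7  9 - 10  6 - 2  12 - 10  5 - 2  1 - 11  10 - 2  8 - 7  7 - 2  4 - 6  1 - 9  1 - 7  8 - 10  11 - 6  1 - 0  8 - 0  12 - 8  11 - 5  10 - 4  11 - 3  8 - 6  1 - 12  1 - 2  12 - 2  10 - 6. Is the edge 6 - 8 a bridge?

After removing 6 - 8, the path 6-10-8 still connects them, so the edge is not a bridge.

No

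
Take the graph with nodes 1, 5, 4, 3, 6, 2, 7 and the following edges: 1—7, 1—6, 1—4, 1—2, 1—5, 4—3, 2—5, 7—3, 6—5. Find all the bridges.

The edges on the cycle 1-2-5-1 are not bridges since each lies on that cycle.
Every edge lies on some cycle, so there are no bridges.

none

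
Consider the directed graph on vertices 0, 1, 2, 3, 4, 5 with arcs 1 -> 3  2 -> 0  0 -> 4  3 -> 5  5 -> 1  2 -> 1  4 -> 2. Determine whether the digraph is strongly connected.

There is no directed path from 1 to 0, so the graph is not strongly connected.

No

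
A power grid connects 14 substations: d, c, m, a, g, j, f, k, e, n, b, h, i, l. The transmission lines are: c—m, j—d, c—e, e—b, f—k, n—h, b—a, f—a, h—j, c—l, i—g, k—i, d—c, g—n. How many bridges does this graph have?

2

The edges on the cycle f-k-i-g-n-h-j-d-c-e-b-a-f are not bridges since each lies on that cycle.
But removing c—l disconnects c from l; removing c—m disconnects c from m — these are bridges.
That makes 2 bridges.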